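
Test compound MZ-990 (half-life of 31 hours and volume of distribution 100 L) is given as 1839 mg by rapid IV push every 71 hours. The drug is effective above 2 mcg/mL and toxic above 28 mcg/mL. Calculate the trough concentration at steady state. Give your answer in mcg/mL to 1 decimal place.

4.7 mcg/mL

k = ln2/t½ = ln2/31 ≈ 0.022360 h⁻¹; fraction remaining f = e^(−kτ) = e^(−0.022360×71) ≈ 0.2044.
Single-dose peak C₀ = D/Vd = 1839/100 ≈ 18.390 mcg/mL.
Steady-state trough Cmin,ss = C₀·f/(1−f) ≈ 18.390 × 0.2044/0.7956 ≈ 4.725 mcg/mL.
Trough 4.7 mcg/mL vs MEC 2 mcg/mL: adequate.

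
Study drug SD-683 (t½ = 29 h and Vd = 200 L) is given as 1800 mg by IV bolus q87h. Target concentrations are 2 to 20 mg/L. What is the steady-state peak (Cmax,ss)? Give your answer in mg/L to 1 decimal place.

τ = 87 h = 3 half-lives, so f = (1/2)^3 = 0.125.
At steady state, R = 1/(1 − 0.125) = 8/7.
Single-dose peak C₀ = D/Vd = 1800/200 = 9 mg/L.
Steady-state peak Cmax,ss = C₀·R = 9 × 8/7 ≈ 10.286 mg/L.
Peak 10.3 mg/L vs MTC 20 mg/L: below toxic threshold.

10.3 mg/L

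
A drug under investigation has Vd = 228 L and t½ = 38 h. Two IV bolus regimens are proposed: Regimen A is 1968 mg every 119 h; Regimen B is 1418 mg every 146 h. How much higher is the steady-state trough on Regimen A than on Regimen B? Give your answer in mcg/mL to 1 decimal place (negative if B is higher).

0.6 mcg/mL

Regimen A: f = (1/2)^(119/38) ≈ 0.1141; Cmin,ss = (1968/228)·f/(1−f) ≈ 1.112 mcg/mL.
Regimen B: f = (1/2)^(146/38) ≈ 0.0697; Cmin,ss = (1418/228)·f/(1−f) ≈ 0.466 mcg/mL.
Difference ≈ 1.112 − 0.466 ≈ 0.646 mcg/mL.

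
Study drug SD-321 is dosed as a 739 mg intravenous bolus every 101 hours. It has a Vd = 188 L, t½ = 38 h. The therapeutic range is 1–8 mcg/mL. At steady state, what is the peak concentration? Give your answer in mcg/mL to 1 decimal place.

τ/t½ = 101/38 ≈ 2.6579, so fraction remaining f = (1/2)^(101/38) ≈ 0.1585.
Accumulation ratio R = 1/(1 − f) ≈ 1/0.8415 ≈ 1.1884.
Each bolus raises the concentration by D/Vd = 739/188 ≈ 3.931 mcg/mL.
Steady-state peak Cmax,ss = C₀·R ≈ 3.931 × 1.1884 ≈ 4.672 mcg/mL.
Peak 4.7 mcg/mL vs MTC 8 mcg/mL: below toxic threshold.

4.7 mcg/mL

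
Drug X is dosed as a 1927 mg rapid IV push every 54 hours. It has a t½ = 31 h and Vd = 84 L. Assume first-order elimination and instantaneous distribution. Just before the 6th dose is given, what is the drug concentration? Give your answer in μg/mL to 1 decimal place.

f = (1/2)^(τ/t½) = (1/2)^(54/31) ≈ 0.2990.
C₀ = D/Vd = 1927/84 ≈ 22.940 μg/mL.
Before the 6th dose, 5 doses have been given. Superposition: Cmin = C₀·(f + f² + … + f^5).
≈ 22.940 × (0.2990 + 0.0894 + 0.0267 + 0.0080 + 0.0024) ≈ 22.940 × 0.4255 ≈ 9.761 μg/mL.

9.8 μg/mL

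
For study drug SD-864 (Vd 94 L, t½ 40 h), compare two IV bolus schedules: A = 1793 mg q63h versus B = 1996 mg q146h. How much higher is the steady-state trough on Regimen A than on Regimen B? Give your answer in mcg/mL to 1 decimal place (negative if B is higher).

Regimen A: f = (1/2)^(63/40) ≈ 0.3356; Cmin,ss = (1793/94)·f/(1−f) ≈ 9.635 mcg/mL.
Regimen B: f = (1/2)^(146/40) ≈ 0.0797; Cmin,ss = (1996/94)·f/(1−f) ≈ 1.839 mcg/mL.
Difference ≈ 9.635 − 1.839 ≈ 7.796 mcg/mL.

7.8 mcg/mL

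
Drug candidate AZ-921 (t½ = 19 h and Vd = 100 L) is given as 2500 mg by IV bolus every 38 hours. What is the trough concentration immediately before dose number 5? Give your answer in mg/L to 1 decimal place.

8.3 mg/L

f = (1/2)^(τ/t½) = (1/2)^(38/19) ≈ 0.2500.
C₀ = D/Vd = 2500/100 ≈ 25.000 mg/L.
Before the 5th dose, 4 doses have been given. Superposition: Cmin = C₀·(f + f² + … + f^4).
≈ 25.000 × (0.2500 + 0.0625 + 0.0156 + 0.0039) ≈ 25.000 × 0.3320 ≈ 8.300 mg/L.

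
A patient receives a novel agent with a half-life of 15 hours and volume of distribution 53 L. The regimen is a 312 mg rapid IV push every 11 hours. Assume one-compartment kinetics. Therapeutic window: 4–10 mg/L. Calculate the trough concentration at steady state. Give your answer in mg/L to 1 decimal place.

k = ln2/t½ = ln2/15 ≈ 0.046210 h⁻¹; fraction remaining f = e^(−kτ) = e^(−0.046210×11) ≈ 0.6015.
At steady state, accumulation factor R = 1/(1 − e^(−kτ)) ≈ 2.5094.
Each bolus raises the concentration by D/Vd = 312/53 ≈ 5.887 mg/L.
Cmax,ss = C₀/(1 − f) ≈ 5.887/0.3985 ≈ 14.773 mg/L.
Steady-state trough Cmin,ss = Cmax,ss·f ≈ 14.773 × 0.6015 ≈ 8.886 mg/L.
Trough 8.9 mg/L vs MEC 4 mg/L: adequate.

8.9 mg/L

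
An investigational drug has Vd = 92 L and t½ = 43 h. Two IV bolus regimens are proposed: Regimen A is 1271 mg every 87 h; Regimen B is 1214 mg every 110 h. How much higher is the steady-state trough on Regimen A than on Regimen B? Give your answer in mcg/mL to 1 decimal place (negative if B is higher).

Regimen A: f = (1/2)^(87/43) ≈ 0.2460; Cmin,ss = (1271/92)·f/(1−f) ≈ 4.507 mcg/mL.
Regimen B: f = (1/2)^(110/43) ≈ 0.1698; Cmin,ss = (1214/92)·f/(1−f) ≈ 2.699 mcg/mL.
Difference ≈ 4.507 − 2.699 ≈ 1.808 mcg/mL.

1.8 mcg/mL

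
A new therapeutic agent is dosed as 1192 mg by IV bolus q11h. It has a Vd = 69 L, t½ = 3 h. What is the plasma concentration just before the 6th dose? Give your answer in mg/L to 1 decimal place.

f = (1/2)^(τ/t½) = (1/2)^(11/3) ≈ 0.0787.
C₀ = D/Vd = 1192/69 ≈ 17.275 mg/L.
Before the 6th dose, 5 doses have been given. Superposition: Cmin = C₀·(f + f² + … + f^5).
≈ 17.275 × (0.0787 + 0.0062 + 0.0005 + 0.0000 + 0.0000) ≈ 17.275 × 0.0854 ≈ 1.475 mg/L.

1.5 mg/L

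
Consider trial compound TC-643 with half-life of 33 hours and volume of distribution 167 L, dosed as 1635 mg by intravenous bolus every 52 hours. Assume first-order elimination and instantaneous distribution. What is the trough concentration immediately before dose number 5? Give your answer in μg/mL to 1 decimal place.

f = (1/2)^(τ/t½) = (1/2)^(52/33) ≈ 0.3355.
C₀ = D/Vd = 1635/167 ≈ 9.790 μg/mL.
Before the 5th dose, 4 doses have been given. Superposition: Cmin = C₀·(f + f² + … + f^4).
≈ 9.790 × (0.3355 + 0.1126 + 0.0378 + 0.0127) ≈ 9.790 × 0.4986 ≈ 4.881 μg/mL.

4.9 μg/mL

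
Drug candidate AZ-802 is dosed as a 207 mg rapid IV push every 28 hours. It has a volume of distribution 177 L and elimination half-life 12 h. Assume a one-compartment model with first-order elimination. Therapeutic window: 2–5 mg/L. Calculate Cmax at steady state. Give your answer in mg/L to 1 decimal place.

1.5 mg/L

Over one 28-h interval, 28/12 ≈ 2.3333 half-lives elapse, leaving f ≈ 0.1984 of each dose.
Accumulation ratio R = 1/(1 − f) ≈ 1/0.8016 ≈ 1.2475.
Each bolus raises the concentration by D/Vd = 207/177 ≈ 1.169 mg/L.
Steady-state peak Cmax,ss = C₀·R ≈ 1.169 × 1.2475 ≈ 1.458 mg/L.
Peak 1.5 mg/L vs MTC 5 mg/L: below toxic threshold.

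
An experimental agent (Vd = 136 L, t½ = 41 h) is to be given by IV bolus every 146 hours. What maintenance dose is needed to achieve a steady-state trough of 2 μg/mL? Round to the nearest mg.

2938 mg

τ/t½ = 146/41 ≈ 3.561, so f = (1/2)^(146/41) ≈ 0.084730.
Cmin,ss = (D/Vd)·f/(1−f), so D = Cmin,ss·Vd·(1−f)/f.
D = 2 × 136 × (1−f)/f ≈ 2 × 136 × 10.80220 ≈ 2938.20 mg.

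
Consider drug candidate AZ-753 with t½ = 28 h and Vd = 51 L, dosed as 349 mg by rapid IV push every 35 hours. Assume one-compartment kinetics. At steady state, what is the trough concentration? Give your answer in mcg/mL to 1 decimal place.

5.0 mcg/mL

Over one 35-h interval, 35/28 ≈ 1.25 half-lives elapse, leaving f ≈ 0.4204 of each dose.
At steady state, accumulation factor R = 1/(1 − e^(−kτ)) ≈ 1.7253.
Each bolus raises the concentration by D/Vd = 349/51 ≈ 6.843 mcg/mL.
Cmax,ss = C₀/(1 − f) ≈ 6.843/0.5796 ≈ 11.806 mcg/mL.
One interval later, Cmin,ss = Cmax,ss·e^(−kτ) ≈ 11.806 × 0.4204 ≈ 4.963 mcg/mL.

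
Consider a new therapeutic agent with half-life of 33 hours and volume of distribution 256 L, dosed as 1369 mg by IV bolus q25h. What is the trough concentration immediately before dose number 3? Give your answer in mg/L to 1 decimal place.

5.0 mg/L

f = (1/2)^(τ/t½) = (1/2)^(25/33) ≈ 0.5915.
C₀ = D/Vd = 1369/256 ≈ 5.348 mg/L.
Before the 3rd dose, 2 doses have been given. Superposition: Cmin = C₀·(f + f²).
≈ 5.348 × (0.5915 + 0.3499) ≈ 5.348 × 0.9414 ≈ 5.035 mg/L.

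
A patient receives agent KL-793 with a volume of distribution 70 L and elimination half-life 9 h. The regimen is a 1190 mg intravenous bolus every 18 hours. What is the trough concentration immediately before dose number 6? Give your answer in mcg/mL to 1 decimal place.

f = (1/2)^(τ/t½) = (1/2)^(18/9) ≈ 0.2500.
C₀ = D/Vd = 1190/70 ≈ 17.000 mcg/mL.
Before the 6th dose, 5 doses have been given. Superposition: Cmin = C₀·(f + f² + … + f^5).
≈ 17.000 × (0.2500 + 0.0625 + 0.0156 + 0.0039 + 0.0010) ≈ 17.000 × 0.3330 ≈ 5.661 mcg/mL.

5.7 mcg/mL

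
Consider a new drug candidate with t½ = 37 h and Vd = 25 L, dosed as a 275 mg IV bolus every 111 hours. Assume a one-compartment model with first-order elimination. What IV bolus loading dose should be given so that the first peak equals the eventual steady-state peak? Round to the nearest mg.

314 mg

f = (1/2)^(111/37) ≈ 0.125000; accumulation ratio R = 1/(1−f) ≈ 1.14286.
Loading dose to hit Cmax,ss on first dose: D_load = D_maint·R ≈ 275 × 1.14286 ≈ 314.29 mg.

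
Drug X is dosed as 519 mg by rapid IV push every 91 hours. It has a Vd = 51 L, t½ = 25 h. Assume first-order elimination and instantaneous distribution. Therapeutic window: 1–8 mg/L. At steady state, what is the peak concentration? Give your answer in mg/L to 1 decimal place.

Over one 91-h interval, 91/25 ≈ 3.64 half-lives elapse, leaving f ≈ 0.0802 of each dose.
At steady state, accumulation factor R = 1/(1 − e^(−kτ)) ≈ 1.0872.
Single-dose peak C₀ = D/Vd = 519/51 ≈ 10.176 mg/L.
Steady-state peak Cmax,ss = C₀·R ≈ 10.176 × 1.0872 ≈ 11.063 mg/L.
Peak 11.1 mg/L vs MTC 8 mg/L: exceeds toxic threshold.

11.1 mg/L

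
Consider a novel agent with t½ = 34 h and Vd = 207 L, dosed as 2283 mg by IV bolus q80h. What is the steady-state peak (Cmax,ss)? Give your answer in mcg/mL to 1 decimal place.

Over one 80-h interval, 80/34 ≈ 2.3529 half-lives elapse, leaving f ≈ 0.1957 of each dose.
Accumulation ratio R = 1/(1 − f) ≈ 1/0.8043 ≈ 1.2433.
Each bolus raises the concentration by D/Vd = 2283/207 ≈ 11.029 mcg/mL.
Steady-state peak Cmax,ss = C₀·R ≈ 11.029 × 1.2433 ≈ 13.712 mcg/mL.

13.7 mcg/mL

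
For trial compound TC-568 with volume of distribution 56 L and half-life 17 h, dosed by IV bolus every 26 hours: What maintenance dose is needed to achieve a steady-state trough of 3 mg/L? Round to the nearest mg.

317 mg

τ/t½ = 26/17 ≈ 1.5294, so f = (1/2)^(26/17) ≈ 0.346419.
Cmin,ss = (D/Vd)·f/(1−f), so D = Cmin,ss·Vd·(1−f)/f.
D = 3 × 56 × (1−f)/f ≈ 3 × 56 × 1.88668 ≈ 316.96 mg.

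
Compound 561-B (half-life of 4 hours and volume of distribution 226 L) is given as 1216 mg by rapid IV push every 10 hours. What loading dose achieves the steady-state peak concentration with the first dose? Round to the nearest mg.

1477 mg

f = (1/2)^(10/4) ≈ 0.176777; accumulation ratio R = 1/(1−f) ≈ 1.21474.
Loading dose to hit Cmax,ss on first dose: D_load = D_maint·R ≈ 1216 × 1.21474 ≈ 1477.12 mg.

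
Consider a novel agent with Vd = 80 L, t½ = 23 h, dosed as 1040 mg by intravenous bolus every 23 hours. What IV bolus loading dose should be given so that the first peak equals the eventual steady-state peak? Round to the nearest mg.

f = (1/2)^(23/23) ≈ 0.500000; accumulation ratio R = 1/(1−f) ≈ 2.00000.
Loading dose to hit Cmax,ss on first dose: D_load = D_maint·R ≈ 1040 × 2.00000 ≈ 2080.00 mg.

2080 mg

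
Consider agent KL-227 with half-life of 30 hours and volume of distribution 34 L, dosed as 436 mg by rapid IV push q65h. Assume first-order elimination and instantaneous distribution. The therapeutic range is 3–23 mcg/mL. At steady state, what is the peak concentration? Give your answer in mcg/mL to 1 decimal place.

τ/t½ = 65/30 ≈ 2.1667, so fraction remaining f = (1/2)^(65/30) ≈ 0.2227.
At steady state, accumulation factor R = 1/(1 − e^(−kτ)) ≈ 1.2865.
Single-dose peak C₀ = D/Vd = 436/34 ≈ 12.824 mcg/mL.
Cmax,ss = C₀/(1 − f) ≈ 12.824/0.7773 ≈ 16.498 mcg/mL.
Peak 16.5 mcg/mL vs MTC 23 mcg/mL: below toxic threshold.

16.5 mcg/mL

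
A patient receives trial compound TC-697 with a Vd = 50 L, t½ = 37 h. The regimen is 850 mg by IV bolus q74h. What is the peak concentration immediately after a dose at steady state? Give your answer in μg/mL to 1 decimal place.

22.7 μg/mL

τ = 74 h = 2 half-lives, so f = (1/2)^2 = 0.25.
Accumulation ratio R = 1/(1 − f) = 1/0.75 = 4/3.
Single-dose peak C₀ = D/Vd = 850/50 = 17 μg/mL.
Steady-state peak Cmax,ss = C₀·R = 17 × 4/3 ≈ 22.667 μg/mL.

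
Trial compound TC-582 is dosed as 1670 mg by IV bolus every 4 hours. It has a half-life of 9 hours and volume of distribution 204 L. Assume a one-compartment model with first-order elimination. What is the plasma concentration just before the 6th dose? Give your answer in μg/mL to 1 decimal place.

f = (1/2)^(τ/t½) = (1/2)^(4/9) ≈ 0.7349.
C₀ = D/Vd = 1670/204 ≈ 8.186 μg/mL.
Before the 6th dose, 5 doses have been given. Superposition: Cmin = C₀·(f + f² + … + f^5).
≈ 8.186 × (0.7349 + 0.5401 + 0.3969 + 0.2917 + 0.2144) ≈ 8.186 × 2.1780 ≈ 17.829 μg/mL.

17.8 μg/mL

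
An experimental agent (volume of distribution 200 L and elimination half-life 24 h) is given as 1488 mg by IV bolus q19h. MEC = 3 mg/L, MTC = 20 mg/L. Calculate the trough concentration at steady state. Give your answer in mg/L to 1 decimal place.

10.2 mg/L

k = ln2/t½ = ln2/24 ≈ 0.028881 h⁻¹; fraction remaining f = e^(−kτ) = e^(−0.028881×19) ≈ 0.5777.
Accumulation ratio R = 1/(1 − f) ≈ 1/0.4223 ≈ 2.3680.
Single-dose peak C₀ = D/Vd = 1488/200 ≈ 7.440 mg/L.
Cmax,ss = C₀/(1 − f) ≈ 7.440/0.4223 ≈ 17.618 mg/L.
One interval later, Cmin,ss = Cmax,ss·e^(−kτ) ≈ 17.618 × 0.5777 ≈ 10.178 mg/L.
Trough 10.2 mg/L vs MEC 3 mg/L: adequate.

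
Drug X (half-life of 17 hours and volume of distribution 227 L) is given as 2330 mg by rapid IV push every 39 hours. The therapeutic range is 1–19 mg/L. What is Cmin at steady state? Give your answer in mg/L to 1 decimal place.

Over one 39-h interval, 39/17 ≈ 2.2941 half-lives elapse, leaving f ≈ 0.2039 of each dose.
Single-dose peak C₀ = D/Vd = 2330/227 ≈ 10.264 mg/L.
Steady-state trough Cmin,ss = C₀·f/(1−f) ≈ 10.264 × 0.2039/0.7961 ≈ 2.629 mg/L.
Trough 2.6 mg/L vs MEC 1 mg/L: adequate.

2.6 mg/L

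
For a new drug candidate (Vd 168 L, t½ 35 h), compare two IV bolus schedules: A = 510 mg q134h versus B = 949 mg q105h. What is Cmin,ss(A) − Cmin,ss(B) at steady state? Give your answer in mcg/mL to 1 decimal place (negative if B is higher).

-0.6 mcg/mL

Regimen A: f = (1/2)^(134/35) ≈ 0.0704; Cmin,ss = (510/168)·f/(1−f) ≈ 0.230 mcg/mL.
Regimen B: f = (1/2)^(105/35) ≈ 0.1250; Cmin,ss = (949/168)·f/(1−f) ≈ 0.807 mcg/mL.
Difference ≈ 0.230 − 0.807 ≈ -0.577 mcg/mL.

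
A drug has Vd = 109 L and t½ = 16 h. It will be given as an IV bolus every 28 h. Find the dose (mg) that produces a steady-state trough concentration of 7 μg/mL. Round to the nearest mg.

1803 mg

τ/t½ = 28/16 ≈ 1.75, so f = (1/2)^(28/16) ≈ 0.297302.
Cmin,ss = (D/Vd)·f/(1−f), so D = Cmin,ss·Vd·(1−f)/f.
D = 7 × 109 × (1−f)/f ≈ 7 × 109 × 2.36358 ≈ 1803.41 mg.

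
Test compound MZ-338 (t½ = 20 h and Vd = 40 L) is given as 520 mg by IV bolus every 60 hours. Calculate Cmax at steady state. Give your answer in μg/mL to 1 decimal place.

The dosing interval is 3 half-lives, so f = 2^(−3) = 0.125.
Accumulation ratio R = 1/(1 − f) = 1/0.875 = 8/7.
Single-dose peak C₀ = D/Vd = 520/40 = 13 μg/mL.
Steady-state peak Cmax,ss = C₀·R = 13 × 8/7 ≈ 14.857 μg/mL.

14.9 μg/mL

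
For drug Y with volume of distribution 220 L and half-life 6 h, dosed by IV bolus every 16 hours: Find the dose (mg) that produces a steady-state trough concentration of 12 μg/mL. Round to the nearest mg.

τ/t½ = 16/6 ≈ 2.6667, so f = (1/2)^(16/6) ≈ 0.157490.
Cmin,ss = (D/Vd)·f/(1−f), so D = Cmin,ss·Vd·(1−f)/f.
D = 12 × 220 × (1−f)/f ≈ 12 × 220 × 5.34961 ≈ 14122.97 mg.

14123 mg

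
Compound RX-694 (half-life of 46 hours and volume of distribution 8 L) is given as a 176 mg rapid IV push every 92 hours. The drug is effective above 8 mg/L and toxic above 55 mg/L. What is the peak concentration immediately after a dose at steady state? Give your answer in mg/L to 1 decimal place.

τ = 92 h = 2 half-lives, so f = (1/2)^2 = 0.25.
Accumulation ratio R = 1/(1 − f) = 1/0.75 = 4/3.
Single-dose peak C₀ = D/Vd = 176/8 = 22 mg/L.
Steady-state peak Cmax,ss = C₀·R = 22 × 4/3 ≈ 29.333 mg/L.
Peak 29.3 mg/L vs MTC 55 mg/L: below toxic threshold.

29.3 mg/L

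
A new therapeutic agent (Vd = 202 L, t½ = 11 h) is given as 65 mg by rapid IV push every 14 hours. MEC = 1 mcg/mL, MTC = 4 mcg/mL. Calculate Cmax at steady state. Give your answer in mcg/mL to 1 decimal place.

0.5 mcg/mL

Over one 14-h interval, 14/11 ≈ 1.2727 half-lives elapse, leaving f ≈ 0.4139 of each dose.
Accumulation ratio R = 1/(1 − f) ≈ 1/0.5861 ≈ 1.7062.
Single-dose peak C₀ = D/Vd = 65/202 ≈ 0.322 mcg/mL.
Steady-state peak Cmax,ss = C₀·R ≈ 0.322 × 1.7062 ≈ 0.549 mcg/mL.
Peak 0.5 mcg/mL vs MTC 4 mcg/mL: below toxic threshold.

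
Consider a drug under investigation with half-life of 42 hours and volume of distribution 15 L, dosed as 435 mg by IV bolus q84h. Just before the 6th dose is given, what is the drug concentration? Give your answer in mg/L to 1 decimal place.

f = (1/2)^(τ/t½) = (1/2)^(84/42) ≈ 0.2500.
C₀ = D/Vd = 435/15 ≈ 29.000 mg/L.
Before the 6th dose, 5 doses have been given. Superposition: Cmin = C₀·(f + f² + … + f^5).
≈ 29.000 × (0.2500 + 0.0625 + 0.0156 + 0.0039 + 0.0010) ≈ 29.000 × 0.3330 ≈ 9.657 mg/L.

9.7 mg/L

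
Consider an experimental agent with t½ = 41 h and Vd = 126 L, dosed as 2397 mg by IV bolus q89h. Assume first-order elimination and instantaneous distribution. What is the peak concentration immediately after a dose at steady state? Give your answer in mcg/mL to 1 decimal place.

k = ln2/t½ = ln2/41 ≈ 0.016906 h⁻¹; fraction remaining f = e^(−kτ) = e^(−0.016906×89) ≈ 0.2221.
Accumulation ratio R = 1/(1 − f) ≈ 1/0.7779 ≈ 1.2855.
Each bolus raises the concentration by D/Vd = 2397/126 ≈ 19.024 mcg/mL.
Steady-state peak Cmax,ss = C₀·R ≈ 19.024 × 1.2855 ≈ 24.455 mcg/mL.

24.5 mcg/mL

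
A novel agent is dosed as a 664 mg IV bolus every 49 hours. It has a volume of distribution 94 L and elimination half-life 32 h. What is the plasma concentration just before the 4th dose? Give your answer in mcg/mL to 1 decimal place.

f = (1/2)^(τ/t½) = (1/2)^(49/32) ≈ 0.3460.
C₀ = D/Vd = 664/94 ≈ 7.064 mcg/mL.
Before the 4th dose, 3 doses have been given. Superposition: Cmin = C₀·(f + f² + … + f^3).
≈ 7.064 × (0.3460 + 0.1197 + 0.0414) ≈ 7.064 × 0.5071 ≈ 3.582 mcg/mL.

3.6 mcg/mL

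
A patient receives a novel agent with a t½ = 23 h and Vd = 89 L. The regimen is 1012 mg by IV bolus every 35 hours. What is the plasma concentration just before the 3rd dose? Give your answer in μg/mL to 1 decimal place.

5.3 μg/mL

f = (1/2)^(τ/t½) = (1/2)^(35/23) ≈ 0.3483.
C₀ = D/Vd = 1012/89 ≈ 11.371 μg/mL.
Before the 3rd dose, 2 doses have been given. Superposition: Cmin = C₀·(f + f²).
≈ 11.371 × (0.3483 + 0.1213) ≈ 11.371 × 0.4696 ≈ 5.340 μg/mL.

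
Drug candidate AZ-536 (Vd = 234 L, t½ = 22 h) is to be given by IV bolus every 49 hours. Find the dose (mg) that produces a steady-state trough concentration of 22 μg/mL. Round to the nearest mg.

τ/t½ = 49/22 ≈ 2.2273, so f = (1/2)^(49/22) ≈ 0.213562.
Cmin,ss = (D/Vd)·f/(1−f), so D = Cmin,ss·Vd·(1−f)/f.
D = 22 × 234 × (1−f)/f ≈ 22 × 234 × 3.68248 ≈ 18957.41 mg.

18957 mg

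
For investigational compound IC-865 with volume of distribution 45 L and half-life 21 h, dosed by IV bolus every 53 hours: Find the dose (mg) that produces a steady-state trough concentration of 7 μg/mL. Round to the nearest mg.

τ/t½ = 53/21 ≈ 2.5238, so f = (1/2)^(53/21) ≈ 0.173883.
Cmin,ss = (D/Vd)·f/(1−f), so D = Cmin,ss·Vd·(1−f)/f.
D = 7 × 45 × (1−f)/f ≈ 7 × 45 × 4.75099 ≈ 1496.56 mg.

1497 mg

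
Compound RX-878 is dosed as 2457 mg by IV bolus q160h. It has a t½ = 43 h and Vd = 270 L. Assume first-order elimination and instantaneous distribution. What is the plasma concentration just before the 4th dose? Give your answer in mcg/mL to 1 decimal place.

0.7 mcg/mL

f = (1/2)^(τ/t½) = (1/2)^(160/43) ≈ 0.0758.
C₀ = D/Vd = 2457/270 ≈ 9.100 mcg/mL.
Before the 4th dose, 3 doses have been given. Superposition: Cmin = C₀·(f + f² + … + f^3).
≈ 9.100 × (0.0758 + 0.0057 + 0.0004) ≈ 9.100 × 0.0819 ≈ 0.745 mcg/mL.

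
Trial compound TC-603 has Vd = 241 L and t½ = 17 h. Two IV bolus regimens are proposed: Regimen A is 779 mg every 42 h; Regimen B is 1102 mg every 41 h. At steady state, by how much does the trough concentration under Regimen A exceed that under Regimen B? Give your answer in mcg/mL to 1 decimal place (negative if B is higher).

Regimen A: f = (1/2)^(42/17) ≈ 0.1804; Cmin,ss = (779/241)·f/(1−f) ≈ 0.711 mcg/mL.
Regimen B: f = (1/2)^(41/17) ≈ 0.1879; Cmin,ss = (1102/241)·f/(1−f) ≈ 1.058 mcg/mL.
Difference ≈ 0.711 − 1.058 ≈ -0.347 mcg/mL.

-0.3 mcg/mL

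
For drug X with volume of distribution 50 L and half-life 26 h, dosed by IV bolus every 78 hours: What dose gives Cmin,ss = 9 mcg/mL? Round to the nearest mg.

3150 mg

τ/t½ = 78/26 ≈ 3, so f = (1/2)^(78/26) ≈ 0.125000.
Cmin,ss = (D/Vd)·f/(1−f), so D = Cmin,ss·Vd·(1−f)/f.
D = 9 × 50 × (1−f)/f ≈ 9 × 50 × 7.00000 ≈ 3150.00 mg.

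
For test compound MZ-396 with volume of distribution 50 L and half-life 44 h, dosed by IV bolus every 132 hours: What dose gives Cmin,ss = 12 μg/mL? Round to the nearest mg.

4200 mg

τ/t½ = 132/44 ≈ 3, so f = (1/2)^(132/44) ≈ 0.125000.
Cmin,ss = (D/Vd)·f/(1−f), so D = Cmin,ss·Vd·(1−f)/f.
D = 12 × 50 × (1−f)/f ≈ 12 × 50 × 7.00000 ≈ 4200.00 mg.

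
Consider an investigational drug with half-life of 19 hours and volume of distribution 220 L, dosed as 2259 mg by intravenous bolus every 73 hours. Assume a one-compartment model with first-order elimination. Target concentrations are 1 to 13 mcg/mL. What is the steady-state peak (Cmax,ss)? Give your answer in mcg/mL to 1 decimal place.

k = ln2/t½ = ln2/19 ≈ 0.036481 h⁻¹; fraction remaining f = e^(−kτ) = e^(−0.036481×73) ≈ 0.0697.
At steady state, accumulation factor R = 1/(1 − e^(−kτ)) ≈ 1.0749.
Each bolus raises the concentration by D/Vd = 2259/220 ≈ 10.268 mcg/mL.
Steady-state peak Cmax,ss = C₀·R ≈ 10.268 × 1.0749 ≈ 11.037 mcg/mL.
Peak 11.0 mcg/mL vs MTC 13 mcg/mL: below toxic threshold.

11.0 mcg/mL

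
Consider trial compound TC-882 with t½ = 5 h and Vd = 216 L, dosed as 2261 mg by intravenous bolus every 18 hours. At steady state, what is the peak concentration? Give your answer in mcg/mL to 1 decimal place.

11.4 mcg/mL

τ/t½ = 18/5 ≈ 3.6, so fraction remaining f = (1/2)^(18/5) ≈ 0.0825.
Accumulation ratio R = 1/(1 − f) ≈ 1/0.9175 ≈ 1.0899.
Single-dose peak C₀ = D/Vd = 2261/216 ≈ 10.468 mcg/mL.
Steady-state peak Cmax,ss = C₀·R ≈ 10.468 × 1.0899 ≈ 11.409 mcg/mL.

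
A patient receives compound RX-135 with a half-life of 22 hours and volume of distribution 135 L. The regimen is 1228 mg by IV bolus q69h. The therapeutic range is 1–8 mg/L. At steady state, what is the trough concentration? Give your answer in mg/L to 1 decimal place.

1.2 mg/L

τ/t½ = 69/22 ≈ 3.1364, so fraction remaining f = (1/2)^(69/22) ≈ 0.1137.
Accumulation ratio R = 1/(1 − f) ≈ 1/0.8863 ≈ 1.1283.
Single-dose peak C₀ = D/Vd = 1228/135 ≈ 9.096 mg/L.
Steady-state peak Cmax,ss = C₀·R ≈ 9.096 × 1.1283 ≈ 10.263 mg/L.
One interval later, Cmin,ss = Cmax,ss·e^(−kτ) ≈ 10.263 × 0.1137 ≈ 1.167 mg/L.
Trough 1.2 mg/L vs MEC 1 mg/L: adequate.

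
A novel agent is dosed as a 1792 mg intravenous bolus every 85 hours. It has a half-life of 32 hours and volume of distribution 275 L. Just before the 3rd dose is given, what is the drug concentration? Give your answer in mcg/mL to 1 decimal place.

1.2 mcg/mL

f = (1/2)^(τ/t½) = (1/2)^(85/32) ≈ 0.1586.
C₀ = D/Vd = 1792/275 ≈ 6.516 mcg/mL.
Before the 3rd dose, 2 doses have been given. Superposition: Cmin = C₀·(f + f²).
≈ 6.516 × (0.1586 + 0.0252) ≈ 6.516 × 0.1838 ≈ 1.198 mcg/mL.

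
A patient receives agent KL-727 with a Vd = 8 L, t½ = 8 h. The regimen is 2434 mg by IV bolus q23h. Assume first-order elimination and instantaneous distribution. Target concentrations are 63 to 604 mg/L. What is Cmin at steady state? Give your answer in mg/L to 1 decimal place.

τ/t½ = 23/8 ≈ 2.875, so fraction remaining f = (1/2)^(23/8) ≈ 0.1363.
Single-dose peak C₀ = D/Vd = 2434/8 ≈ 304.250 mg/L.
Steady-state trough Cmin,ss = C₀·f/(1−f) ≈ 304.250 × 0.1363/0.8637 ≈ 48.014 mg/L.
Trough 48.0 mg/L vs MEC 63 mg/L: subtherapeutic.

48.0 mg/L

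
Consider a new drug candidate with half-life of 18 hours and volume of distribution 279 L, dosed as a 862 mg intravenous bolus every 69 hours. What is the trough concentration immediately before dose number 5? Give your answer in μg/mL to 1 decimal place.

0.2 μg/mL

f = (1/2)^(τ/t½) = (1/2)^(69/18) ≈ 0.0702.
C₀ = D/Vd = 862/279 ≈ 3.090 μg/mL.
Before the 5th dose, 4 doses have been given. Superposition: Cmin = C₀·(f + f² + … + f^4).
≈ 3.090 × (0.0702 + 0.0049 + 0.0003 + 0.0000) ≈ 3.090 × 0.0754 ≈ 0.233 μg/mL.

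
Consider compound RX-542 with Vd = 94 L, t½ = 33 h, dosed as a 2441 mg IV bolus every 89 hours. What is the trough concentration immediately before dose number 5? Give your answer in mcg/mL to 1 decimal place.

f = (1/2)^(τ/t½) = (1/2)^(89/33) ≈ 0.1542.
C₀ = D/Vd = 2441/94 ≈ 25.968 mcg/mL.
Before the 5th dose, 4 doses have been given. Superposition: Cmin = C₀·(f + f² + … + f^4).
≈ 25.968 × (0.1542 + 0.0238 + 0.0037 + 0.0006) ≈ 25.968 × 0.1823 ≈ 4.734 mcg/mL.

4.7 mcg/mL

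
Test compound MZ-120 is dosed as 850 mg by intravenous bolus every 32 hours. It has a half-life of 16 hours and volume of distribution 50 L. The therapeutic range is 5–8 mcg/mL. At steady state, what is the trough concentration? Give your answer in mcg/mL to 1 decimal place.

The dosing interval is 2 half-lives, so f = 2^(−2) = 0.25.
Accumulation ratio R = 1/(1 − f) = 1/0.75 = 4/3.
Single-dose peak C₀ = D/Vd = 850/50 = 17 mcg/mL.
Steady-state peak Cmax,ss = C₀·R = 17 × 4/3 ≈ 22.667 mcg/mL.
Steady-state trough Cmin,ss = Cmax,ss·f ≈ 22.667 × 0.25 ≈ 5.667 mcg/mL.
Trough 5.7 mcg/mL vs MEC 5 mcg/mL: adequate.

5.7 mcg/mL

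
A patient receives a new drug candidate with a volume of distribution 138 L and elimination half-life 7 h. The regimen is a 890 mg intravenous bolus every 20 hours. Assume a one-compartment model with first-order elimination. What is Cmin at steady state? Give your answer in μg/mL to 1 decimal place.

1.0 μg/mL

k = ln2/t½ = ln2/7 ≈ 0.099021 h⁻¹; fraction remaining f = e^(−kτ) = e^(−0.099021×20) ≈ 0.1380.
Accumulation ratio R = 1/(1 − f) ≈ 1/0.8620 ≈ 1.1601.
Single-dose peak C₀ = D/Vd = 890/138 ≈ 6.449 μg/mL.
Cmax,ss = C₀/(1 − f) ≈ 6.449/0.8620 ≈ 7.481 μg/mL.
One interval later, Cmin,ss = Cmax,ss·e^(−kτ) ≈ 7.481 × 0.1380 ≈ 1.032 μg/mL.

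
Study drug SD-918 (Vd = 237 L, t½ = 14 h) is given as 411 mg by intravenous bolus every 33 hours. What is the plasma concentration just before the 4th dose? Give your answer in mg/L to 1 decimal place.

f = (1/2)^(τ/t½) = (1/2)^(33/14) ≈ 0.1952.
C₀ = D/Vd = 411/237 ≈ 1.734 mg/L.
Before the 4th dose, 3 doses have been given. Superposition: Cmin = C₀·(f + f² + … + f^3).
≈ 1.734 × (0.1952 + 0.0381 + 0.0074) ≈ 1.734 × 0.2407 ≈ 0.417 mg/L.

0.4 mg/L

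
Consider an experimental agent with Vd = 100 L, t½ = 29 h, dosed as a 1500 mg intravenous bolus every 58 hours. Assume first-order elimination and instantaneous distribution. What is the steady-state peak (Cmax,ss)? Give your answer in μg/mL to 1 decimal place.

20.0 μg/mL

τ = 58 h = 2 half-lives, so f = (1/2)^2 = 0.25.
At steady state, R = 1/(1 − 0.25) = 4/3.
Single-dose peak C₀ = D/Vd = 1500/100 = 15 μg/mL.
Steady-state peak Cmax,ss = C₀·R = 15 × 4/3 ≈ 20.000 μg/mL.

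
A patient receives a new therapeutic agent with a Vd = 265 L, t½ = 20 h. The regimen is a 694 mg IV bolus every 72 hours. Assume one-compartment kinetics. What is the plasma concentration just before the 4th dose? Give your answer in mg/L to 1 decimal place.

0.2 mg/L

f = (1/2)^(τ/t½) = (1/2)^(72/20) ≈ 0.0825.
C₀ = D/Vd = 694/265 ≈ 2.619 mg/L.
Before the 4th dose, 3 doses have been given. Superposition: Cmin = C₀·(f + f² + … + f^3).
≈ 2.619 × (0.0825 + 0.0068 + 0.0006) ≈ 2.619 × 0.0899 ≈ 0.235 mg/L.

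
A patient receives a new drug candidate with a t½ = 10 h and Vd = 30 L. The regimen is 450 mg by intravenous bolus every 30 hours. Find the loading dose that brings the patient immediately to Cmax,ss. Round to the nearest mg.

514 mg

f = (1/2)^(30/10) ≈ 0.125000; accumulation ratio R = 1/(1−f) ≈ 1.14286.
Loading dose to hit Cmax,ss on first dose: D_load = D_maint·R ≈ 450 × 1.14286 ≈ 514.29 mg.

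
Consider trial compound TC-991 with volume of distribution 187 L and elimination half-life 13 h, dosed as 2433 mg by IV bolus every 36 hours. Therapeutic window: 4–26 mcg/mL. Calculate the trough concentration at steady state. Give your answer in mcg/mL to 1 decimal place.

τ/t½ = 36/13 ≈ 2.7692, so fraction remaining f = (1/2)^(36/13) ≈ 0.1467.
Accumulation ratio R = 1/(1 − f) ≈ 1/0.8533 ≈ 1.1719.
Each bolus raises the concentration by D/Vd = 2433/187 ≈ 13.011 mcg/mL.
Cmax,ss = C₀/(1 − f) ≈ 13.011/0.8533 ≈ 15.248 mcg/mL.
One interval later, Cmin,ss = Cmax,ss·e^(−kτ) ≈ 15.248 × 0.1467 ≈ 2.237 mcg/mL.
Trough 2.2 mcg/mL vs MEC 4 mcg/mL: subtherapeutic.

2.2 mcg/mL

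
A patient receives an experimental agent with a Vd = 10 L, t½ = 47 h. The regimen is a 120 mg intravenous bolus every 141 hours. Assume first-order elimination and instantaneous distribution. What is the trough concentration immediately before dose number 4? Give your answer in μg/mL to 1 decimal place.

f = (1/2)^(τ/t½) = (1/2)^(141/47) ≈ 0.1250.
C₀ = D/Vd = 120/10 ≈ 12.000 μg/mL.
Before the 4th dose, 3 doses have been given. Superposition: Cmin = C₀·(f + f² + … + f^3).
≈ 12.000 × (0.1250 + 0.0156 + 0.0020) ≈ 12.000 × 0.1426 ≈ 1.711 μg/mL.

1.7 μg/mL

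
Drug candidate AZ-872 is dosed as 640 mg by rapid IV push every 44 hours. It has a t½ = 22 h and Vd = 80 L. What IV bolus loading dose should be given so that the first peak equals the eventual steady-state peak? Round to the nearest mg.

853 mg

f = (1/2)^(44/22) ≈ 0.250000; accumulation ratio R = 1/(1−f) ≈ 1.33333.
Loading dose to hit Cmax,ss on first dose: D_load = D_maint·R ≈ 640 × 1.33333 ≈ 853.33 mg.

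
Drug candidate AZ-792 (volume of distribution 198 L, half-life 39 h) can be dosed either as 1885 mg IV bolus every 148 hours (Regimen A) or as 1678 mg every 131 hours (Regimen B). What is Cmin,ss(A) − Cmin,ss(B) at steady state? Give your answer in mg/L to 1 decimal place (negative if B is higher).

Regimen A: f = (1/2)^(148/39) ≈ 0.0720; Cmin,ss = (1885/198)·f/(1−f) ≈ 0.739 mg/L.
Regimen B: f = (1/2)^(131/39) ≈ 0.0975; Cmin,ss = (1678/198)·f/(1−f) ≈ 0.916 mg/L.
Difference ≈ 0.739 − 0.916 ≈ -0.177 mg/L.

-0.2 mg/L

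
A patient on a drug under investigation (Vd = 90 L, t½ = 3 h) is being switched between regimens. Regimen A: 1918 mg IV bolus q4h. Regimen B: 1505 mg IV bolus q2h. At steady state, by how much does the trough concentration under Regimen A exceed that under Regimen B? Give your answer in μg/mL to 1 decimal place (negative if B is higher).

Regimen A: f = (1/2)^(4/3) ≈ 0.3969; Cmin,ss = (1918/90)·f/(1−f) ≈ 14.025 μg/mL.
Regimen B: f = (1/2)^(2/3) ≈ 0.6300; Cmin,ss = (1505/90)·f/(1−f) ≈ 28.473 μg/mL.
Difference ≈ 14.025 − 28.473 ≈ -14.448 μg/mL.

-14.4 μg/mL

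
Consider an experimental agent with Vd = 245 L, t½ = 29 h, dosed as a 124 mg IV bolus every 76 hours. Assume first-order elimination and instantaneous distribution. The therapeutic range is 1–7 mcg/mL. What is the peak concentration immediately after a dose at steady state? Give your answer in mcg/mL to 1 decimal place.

τ/t½ = 76/29 ≈ 2.6207, so fraction remaining f = (1/2)^(76/29) ≈ 0.1626.
At steady state, accumulation factor R = 1/(1 − e^(−kτ)) ≈ 1.1942.
Single-dose peak C₀ = D/Vd = 124/245 ≈ 0.506 mcg/mL.
Steady-state peak Cmax,ss = C₀·R ≈ 0.506 × 1.1942 ≈ 0.604 mcg/mL.
Peak 0.6 mcg/mL vs MTC 7 mcg/mL: below toxic threshold.

0.6 mcg/mL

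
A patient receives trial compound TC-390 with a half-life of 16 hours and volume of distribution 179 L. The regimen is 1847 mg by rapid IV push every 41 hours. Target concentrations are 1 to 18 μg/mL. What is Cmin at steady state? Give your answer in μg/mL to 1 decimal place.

2.1 μg/mL

k = ln2/t½ = ln2/16 ≈ 0.043322 h⁻¹; fraction remaining f = e^(−kτ) = e^(−0.043322×41) ≈ 0.1693.
Single-dose peak C₀ = D/Vd = 1847/179 ≈ 10.318 μg/mL.
Steady-state trough Cmin,ss = C₀·f/(1−f) ≈ 10.318 × 0.1693/0.8307 ≈ 2.103 μg/mL.
Trough 2.1 μg/mL vs MEC 1 μg/mL: adequate.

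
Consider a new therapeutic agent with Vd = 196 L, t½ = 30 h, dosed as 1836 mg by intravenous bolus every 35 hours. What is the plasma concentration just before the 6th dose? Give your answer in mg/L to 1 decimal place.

f = (1/2)^(τ/t½) = (1/2)^(35/30) ≈ 0.4454.
C₀ = D/Vd = 1836/196 ≈ 9.367 mg/L.
Before the 6th dose, 5 doses have been given. Superposition: Cmin = C₀·(f + f² + … + f^5).
≈ 9.367 × (0.4454 + 0.1984 + 0.0884 + 0.0394 + 0.0175) ≈ 9.367 × 0.7891 ≈ 7.391 mg/L.

7.4 mg/L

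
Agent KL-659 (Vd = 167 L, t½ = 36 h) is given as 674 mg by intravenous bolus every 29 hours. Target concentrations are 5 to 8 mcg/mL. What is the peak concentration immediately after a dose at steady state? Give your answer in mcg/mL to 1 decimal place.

Over one 29-h interval, 29/36 ≈ 0.80556 half-lives elapse, leaving f ≈ 0.5721 of each dose.
At steady state, accumulation factor R = 1/(1 − e^(−kτ)) ≈ 2.3370.
Each bolus raises the concentration by D/Vd = 674/167 ≈ 4.036 mcg/mL.
Cmax,ss = C₀/(1 − f) ≈ 4.036/0.4279 ≈ 9.432 mcg/mL.
Peak 9.4 mcg/mL vs MTC 8 mcg/mL: exceeds toxic threshold.

9.4 mcg/mL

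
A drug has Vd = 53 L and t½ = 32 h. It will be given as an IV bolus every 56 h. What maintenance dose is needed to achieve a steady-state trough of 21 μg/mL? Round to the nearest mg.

2631 mg

τ/t½ = 56/32 ≈ 1.75, so f = (1/2)^(56/32) ≈ 0.297302.
Cmin,ss = (D/Vd)·f/(1−f), so D = Cmin,ss·Vd·(1−f)/f.
D = 21 × 53 × (1−f)/f ≈ 21 × 53 × 2.36358 ≈ 2630.66 mg.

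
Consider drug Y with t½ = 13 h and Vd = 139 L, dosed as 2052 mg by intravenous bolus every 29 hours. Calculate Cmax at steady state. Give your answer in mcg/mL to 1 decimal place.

18.8 mcg/mL

k = ln2/t½ = ln2/13 ≈ 0.053319 h⁻¹; fraction remaining f = e^(−kτ) = e^(−0.053319×29) ≈ 0.2130.
At steady state, accumulation factor R = 1/(1 − e^(−kτ)) ≈ 1.2706.
Single-dose peak C₀ = D/Vd = 2052/139 ≈ 14.763 mcg/mL.
Cmax,ss = C₀/(1 − f) ≈ 14.763/0.7870 ≈ 18.759 mcg/mL.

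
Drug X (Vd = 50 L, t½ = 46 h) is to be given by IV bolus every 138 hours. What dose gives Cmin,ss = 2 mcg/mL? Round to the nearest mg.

τ/t½ = 138/46 ≈ 3, so f = (1/2)^(138/46) ≈ 0.125000.
Cmin,ss = (D/Vd)·f/(1−f), so D = Cmin,ss·Vd·(1−f)/f.
D = 2 × 50 × (1−f)/f ≈ 2 × 50 × 7.00000 ≈ 700.00 mg.

700 mg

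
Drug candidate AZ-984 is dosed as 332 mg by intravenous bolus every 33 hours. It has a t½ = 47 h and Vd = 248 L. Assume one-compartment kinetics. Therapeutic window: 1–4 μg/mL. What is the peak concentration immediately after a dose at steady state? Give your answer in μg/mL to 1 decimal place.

τ/t½ = 33/47 ≈ 0.70213, so fraction remaining f = (1/2)^(33/47) ≈ 0.6147.
At steady state, accumulation factor R = 1/(1 − e^(−kτ)) ≈ 2.5954.
Single-dose peak C₀ = D/Vd = 332/248 ≈ 1.339 μg/mL.
Steady-state peak Cmax,ss = C₀·R ≈ 1.339 × 2.5954 ≈ 3.475 μg/mL.
Peak 3.5 μg/mL vs MTC 4 μg/mL: below toxic threshold.

3.5 μg/mL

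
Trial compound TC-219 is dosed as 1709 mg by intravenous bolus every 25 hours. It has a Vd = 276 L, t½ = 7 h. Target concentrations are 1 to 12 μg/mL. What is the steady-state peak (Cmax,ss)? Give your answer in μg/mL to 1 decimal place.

6.8 μg/mL

k = ln2/t½ = ln2/7 ≈ 0.099021 h⁻¹; fraction remaining f = e^(−kτ) = e^(−0.099021×25) ≈ 0.0841.
At steady state, accumulation factor R = 1/(1 − e^(−kτ)) ≈ 1.0918.
Each bolus raises the concentration by D/Vd = 1709/276 ≈ 6.192 μg/mL.
Steady-state peak Cmax,ss = C₀·R ≈ 6.192 × 1.0918 ≈ 6.760 μg/mL.
Peak 6.8 μg/mL vs MTC 12 μg/mL: below toxic threshold.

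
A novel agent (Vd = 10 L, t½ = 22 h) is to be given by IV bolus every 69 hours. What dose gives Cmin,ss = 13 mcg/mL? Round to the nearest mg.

1013 mg

τ/t½ = 69/22 ≈ 3.1364, so f = (1/2)^(69/22) ≈ 0.113726.
Cmin,ss = (D/Vd)·f/(1−f), so D = Cmin,ss·Vd·(1−f)/f.
D = 13 × 10 × (1−f)/f ≈ 13 × 10 × 7.79306 ≈ 1013.10 mg.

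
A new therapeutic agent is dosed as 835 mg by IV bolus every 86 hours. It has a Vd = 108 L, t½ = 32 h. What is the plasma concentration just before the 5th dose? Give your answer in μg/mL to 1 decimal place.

f = (1/2)^(τ/t½) = (1/2)^(86/32) ≈ 0.1552.
C₀ = D/Vd = 835/108 ≈ 7.731 μg/mL.
Before the 5th dose, 4 doses have been given. Superposition: Cmin = C₀·(f + f² + … + f^4).
≈ 7.731 × (0.1552 + 0.0241 + 0.0037 + 0.0006) ≈ 7.731 × 0.1836 ≈ 1.419 μg/mL.

1.4 μg/mL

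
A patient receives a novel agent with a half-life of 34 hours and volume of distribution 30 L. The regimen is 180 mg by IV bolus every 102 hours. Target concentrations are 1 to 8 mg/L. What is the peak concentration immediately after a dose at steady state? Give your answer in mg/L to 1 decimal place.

6.9 mg/L

τ = 102 h = 3 half-lives, so f = (1/2)^3 = 0.125.
At steady state, R = 1/(1 − 0.125) = 8/7.
Single-dose peak C₀ = D/Vd = 180/30 = 6 mg/L.
Steady-state peak Cmax,ss = C₀·R = 6 × 8/7 ≈ 6.857 mg/L.
Peak 6.9 mg/L vs MTC 8 mg/L: below toxic threshold.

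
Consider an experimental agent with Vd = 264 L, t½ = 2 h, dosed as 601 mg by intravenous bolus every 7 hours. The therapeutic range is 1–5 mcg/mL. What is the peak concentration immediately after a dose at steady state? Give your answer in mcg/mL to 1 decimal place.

Over one 7-h interval, 7/2 ≈ 3.5 half-lives elapse, leaving f ≈ 0.0884 of each dose.
Accumulation ratio R = 1/(1 − f) ≈ 1/0.9116 ≈ 1.0970.
Each bolus raises the concentration by D/Vd = 601/264 ≈ 2.277 mcg/mL.
Steady-state peak Cmax,ss = C₀·R ≈ 2.277 × 1.0970 ≈ 2.498 mcg/mL.
Peak 2.5 mcg/mL vs MTC 5 mcg/mL: below toxic threshold.

2.5 mcg/mL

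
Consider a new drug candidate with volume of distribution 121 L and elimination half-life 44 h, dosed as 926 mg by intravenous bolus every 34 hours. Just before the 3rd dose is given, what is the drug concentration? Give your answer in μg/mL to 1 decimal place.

7.1 μg/mL

f = (1/2)^(τ/t½) = (1/2)^(34/44) ≈ 0.5853.
C₀ = D/Vd = 926/121 ≈ 7.653 μg/mL.
Before the 3rd dose, 2 doses have been given. Superposition: Cmin = C₀·(f + f²).
≈ 7.653 × (0.5853 + 0.3426) ≈ 7.653 × 0.9279 ≈ 7.101 μg/mL.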